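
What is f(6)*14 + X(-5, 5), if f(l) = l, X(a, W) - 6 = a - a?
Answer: 90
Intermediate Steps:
X(a, W) = 6 (X(a, W) = 6 + (a - a) = 6 + 0 = 6)
f(6)*14 + X(-5, 5) = 6*14 + 6 = 84 + 6 = 90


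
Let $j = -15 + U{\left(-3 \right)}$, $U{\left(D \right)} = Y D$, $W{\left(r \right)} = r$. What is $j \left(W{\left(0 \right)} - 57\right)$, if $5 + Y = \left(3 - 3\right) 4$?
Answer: $0$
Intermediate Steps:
$Y = -5$ ($Y = -5 + \left(3 - 3\right) 4 = -5 + 0 \cdot 4 = -5 + 0 = -5$)
$U{\left(D \right)} = - 5 D$
$j = 0$ ($j = -15 - -15 = -15 + 15 = 0$)
$j \left(W{\left(0 \right)} - 57\right) = 0 \left(0 - 57\right) = 0 \left(-57\right) = 0$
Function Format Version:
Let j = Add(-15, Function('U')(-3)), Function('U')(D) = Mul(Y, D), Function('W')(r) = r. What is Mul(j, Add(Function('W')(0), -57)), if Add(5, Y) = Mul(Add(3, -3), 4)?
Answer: 0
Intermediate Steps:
Y = -5 (Y = Add(-5, Mul(Add(3, -3), 4)) = Add(-5, Mul(0, 4)) = Add(-5, 0) = -5)
Function('U')(D) = Mul(-5, D)
j = 0 (j = Add(-15, Mul(-5, -3)) = Add(-15, 15) = 0)
Mul(j, Add(Function('W')(0), -57)) = Mul(0, Add(0, -57)) = Mul(0, -57) = 0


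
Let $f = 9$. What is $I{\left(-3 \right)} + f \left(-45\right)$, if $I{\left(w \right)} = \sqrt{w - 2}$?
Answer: $-405 + i \sqrt{5} \approx -405.0 + 2.2361 i$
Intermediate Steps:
$I{\left(w \right)} = \sqrt{-2 + w}$
$I{\left(-3 \right)} + f \left(-45\right) = \sqrt{-2 - 3} + 9 \left(-45\right) = \sqrt{-5} - 405 = i \sqrt{5} - 405 = -405 + i \sqrt{5}$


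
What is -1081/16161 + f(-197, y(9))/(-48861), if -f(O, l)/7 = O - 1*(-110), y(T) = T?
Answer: -2320770/29246023 ≈ -0.079353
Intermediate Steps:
f(O, l) = -770 - 7*O (f(O, l) = -7*(O - 1*(-110)) = -7*(O + 110) = -7*(110 + O) = -770 - 7*O)
-1081/16161 + f(-197, y(9))/(-48861) = -1081/16161 + (-770 - 7*(-197))/(-48861) = -1081*1/16161 + (-770 + 1379)*(-1/48861) = -1081/16161 + 609*(-1/48861) = -1081/16161 - 203/16287 = -2320770/29246023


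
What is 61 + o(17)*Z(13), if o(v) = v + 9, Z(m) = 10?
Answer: 321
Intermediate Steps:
o(v) = 9 + v
61 + o(17)*Z(13) = 61 + (9 + 17)*10 = 61 + 26*10 = 61 + 260 = 321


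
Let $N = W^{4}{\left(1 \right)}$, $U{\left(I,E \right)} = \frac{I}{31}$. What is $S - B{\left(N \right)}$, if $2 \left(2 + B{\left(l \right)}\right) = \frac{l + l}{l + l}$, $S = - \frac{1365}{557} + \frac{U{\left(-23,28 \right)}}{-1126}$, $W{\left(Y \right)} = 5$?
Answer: $- \frac{9234958}{9721321} \approx -0.94997$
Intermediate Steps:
$U{\left(I,E \right)} = \frac{I}{31}$ ($U{\left(I,E \right)} = I \frac{1}{31} = \frac{I}{31}$)
$S = - \frac{47633879}{19442642}$ ($S = - \frac{1365}{557} + \frac{\frac{1}{31} \left(-23\right)}{-1126} = \left(-1365\right) \frac{1}{557} - - \frac{23}{34906} = - \frac{1365}{557} + \frac{23}{34906} = - \frac{47633879}{19442642} \approx -2.45$)
$N = 625$ ($N = 5^{4} = 625$)
$B{\left(l \right)} = - \frac{3}{2}$ ($B{\left(l \right)} = -2 + \frac{\left(l + l\right) \frac{1}{l + l}}{2} = -2 + \frac{2 l \frac{1}{2 l}}{2} = -2 + \frac{1}{2} \cdot 1 = -2 + \frac{1}{2} = - \frac{3}{2}$)
$S - B{\left(N \right)} = - \frac{47633879}{19442642} - - \frac{3}{2} = - \frac{47633879}{19442642} + \frac{3}{2} = - \frac{9234958}{9721321}$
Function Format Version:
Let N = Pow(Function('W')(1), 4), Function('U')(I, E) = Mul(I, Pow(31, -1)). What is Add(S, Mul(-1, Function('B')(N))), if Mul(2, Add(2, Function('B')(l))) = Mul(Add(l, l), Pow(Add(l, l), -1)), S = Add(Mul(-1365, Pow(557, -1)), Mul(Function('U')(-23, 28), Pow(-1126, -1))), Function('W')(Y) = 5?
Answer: Rational(-9234958, 9721321) ≈ -0.94997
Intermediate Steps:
Function('U')(I, E) = Mul(Rational(1, 31), I) (Function('U')(I, E) = Mul(I, Rational(1, 31)) = Mul(Rational(1, 31), I))
S = Rational(-47633879, 19442642) (S = Add(Mul(-1365, Pow(557, -1)), Mul(Mul(Rational(1, 31), -23), Pow(-1126, -1))) = Add(Mul(-1365, Rational(1, 557)), Mul(Rational(-23, 31), Rational(-1, 1126))) = Add(Rational(-1365, 557), Rational(23, 34906)) = Rational(-47633879, 19442642) ≈ -2.4500)
N = 625 (N = Pow(5, 4) = 625)
Function('B')(l) = Rational(-3, 2) (Function('B')(l) = Add(-2, Mul(Rational(1, 2), Mul(Add(l, l), Pow(Add(l, l), -1)))) = Add(-2, Mul(Rational(1, 2), Mul(Mul(2, l), Pow(Mul(2, l), -1)))) = Add(-2, Mul(Rational(1, 2), Mul(Mul(2, l), Mul(Rational(1, 2), Pow(l, -1))))) = Add(-2, Mul(Rational(1, 2), 1)) = Add(-2, Rational(1, 2)) = Rational(-3, 2))
Add(S, Mul(-1, Function('B')(N))) = Add(Rational(-47633879, 19442642), Mul(-1, Rational(-3, 2))) = Add(Rational(-47633879, 19442642), Rational(3, 2)) = Rational(-9234958, 9721321)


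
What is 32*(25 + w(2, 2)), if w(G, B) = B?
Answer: 864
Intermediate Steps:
32*(25 + w(2, 2)) = 32*(25 + 2) = 32*27 = 864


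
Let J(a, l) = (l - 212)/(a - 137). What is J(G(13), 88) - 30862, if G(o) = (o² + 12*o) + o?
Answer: -6203386/201 ≈ -30863.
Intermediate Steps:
G(o) = o² + 13*o
J(a, l) = (-212 + l)/(-137 + a)
J(G(13), 88) - 30862 = (-212 + 88)/(-137 + 13*(13 + 13)) - 30862 = -124/(-137 + 13*26) - 30862 = -124/(-137 + 338) - 30862 = -124/201 - 30862 = -6203386/201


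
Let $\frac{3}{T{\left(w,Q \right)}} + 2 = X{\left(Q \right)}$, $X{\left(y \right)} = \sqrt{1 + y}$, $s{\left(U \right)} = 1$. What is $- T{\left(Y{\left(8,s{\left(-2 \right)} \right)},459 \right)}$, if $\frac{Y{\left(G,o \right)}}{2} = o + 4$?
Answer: $- \frac{1}{76} - \frac{\sqrt{115}}{76} \approx -0.15426$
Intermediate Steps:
$Y{\left(G,o \right)} = 8 + 2 o$ ($Y{\left(G,o \right)} = 2 \left(o + 4\right) = 2 \left(4 + o\right) = 8 + 2 o$)
$T{\left(w,Q \right)} = \frac{3}{-2 + \sqrt{1 + Q}}$
$- T{\left(Y{\left(8,s{\left(-2 \right)} \right)},459 \right)} = - \frac{3}{-2 + \sqrt{1 + 459}} = - \frac{3}{-2 + \sqrt{460}} = - \frac{3}{-2 + 2 \sqrt{115}}$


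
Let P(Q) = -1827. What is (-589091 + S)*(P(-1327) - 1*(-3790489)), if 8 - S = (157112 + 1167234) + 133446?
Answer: -7754917531250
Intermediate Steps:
S = -1457784 (S = 8 - ((157112 + 1167234) + 133446) = 8 - (1324346 + 133446) = 8 - 1*1457792 = 8 - 1457792 = -1457784)
(-589091 + S)*(P(-1327) - 1*(-3790489)) = (-589091 - 1457784)*(-1827 - 1*(-3790489)) = -2046875*(-1827 + 3790489) = -2046875*3788662 = -7754917531250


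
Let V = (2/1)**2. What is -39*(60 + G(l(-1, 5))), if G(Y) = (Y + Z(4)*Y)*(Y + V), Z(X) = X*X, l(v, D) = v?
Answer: -351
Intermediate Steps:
Z(X) = X**2
V = 4 (V = (2*1)**2 = 2**2 = 4)
G(Y) = 17*Y*(4 + Y) (G(Y) = (Y + 4**2*Y)*(Y + 4) = (Y + 16*Y)*(4 + Y) = (17*Y)*(4 + Y) = 17*Y*(4 + Y))
-39*(60 + G(l(-1, 5))) = -39*(60 + 17*(-1)*(4 - 1)) = -39*(60 + 17*(-1)*3) = -39*(60 - 51) = -39*9 = -351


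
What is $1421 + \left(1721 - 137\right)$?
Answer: $3005$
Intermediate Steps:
$1421 + \left(1721 - 137\right) = 1421 + 1584 = 3005$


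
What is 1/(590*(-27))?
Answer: -1/15930 ≈ -6.2775e-5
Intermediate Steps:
1/(590*(-27)) = 1/(-15930) = -1/15930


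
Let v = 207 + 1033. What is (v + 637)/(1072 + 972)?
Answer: 1877/2044 ≈ 0.91830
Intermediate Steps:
v = 1240
(v + 637)/(1072 + 972) = (1240 + 637)/(1072 + 972) = 1877/2044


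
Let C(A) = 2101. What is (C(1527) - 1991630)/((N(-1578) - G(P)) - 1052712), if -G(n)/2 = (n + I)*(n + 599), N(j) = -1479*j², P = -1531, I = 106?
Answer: 1989529/3681230748 ≈ 0.00054045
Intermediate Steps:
G(n) = -2*(106 + n)*(599 + n) (G(n) = -2*(n + 106)*(n + 599) = -2*(106 + n)*(599 + n))
(C(1527) - 1991630)/((N(-1578) - G(P)) - 1052712) = (2101 - 1991630)/((-1479*(-1578)² - (-126988 - 1410*(-1531) - 2*(-1531)²)) - 1052712) = -1989529/((-1479*2490084 - (-126988 + 2158710 - 2*2343961)) - 1052712) = -1989529/((-3682834236 - (-126988 + 2158710 - 4687922)) - 1052712) = -1989529/((-3682834236 - 1*(-2656200)) - 1052712) = -1989529/((-3682834236 + 2656200) - 1052712) = -1989529/(-3680178036 - 1052712) = -1989529/(-3681230748) = -1989529*(-1/3681230748) = 1989529/3681230748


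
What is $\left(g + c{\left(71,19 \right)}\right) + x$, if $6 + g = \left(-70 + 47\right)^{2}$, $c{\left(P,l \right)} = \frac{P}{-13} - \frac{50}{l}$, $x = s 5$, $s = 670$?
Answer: $\frac{954632}{247} \approx 3864.9$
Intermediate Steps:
$x = 3350$ ($x = 670 \cdot 5 = 3350$)
$c{\left(P,l \right)} = - \frac{50}{l} - \frac{P}{13}$ ($c{\left(P,l \right)} = P \left(- \frac{1}{13}\right) - \frac{50}{l} = - \frac{P}{13} - \frac{50}{l} = - \frac{50}{l} - \frac{P}{13}$)
$g = 523$ ($g = -6 + \left(-70 + 47\right)^{2} = -6 + \left(-23\right)^{2} = -6 + 529 = 523$)
$\left(g + c{\left(71,19 \right)}\right) + x = \left(523 - \left(\frac{71}{13} + \frac{50}{19}\right)\right) + 3350 = \left(523 - \frac{1999}{247}\right) + 3350 = \frac{127182}{247} + 3350 = \frac{954632}{247}$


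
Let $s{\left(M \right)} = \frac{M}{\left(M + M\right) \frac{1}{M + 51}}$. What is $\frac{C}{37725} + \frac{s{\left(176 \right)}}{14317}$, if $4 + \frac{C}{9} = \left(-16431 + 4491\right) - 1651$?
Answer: $- \frac{232996633}{72014510} \approx -3.2354$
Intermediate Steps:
$C = -122355$ ($C = -36 + 9 \left(\left(-16431 + 4491\right) - 1651\right) = -36 + 9 \left(-11940 - 1651\right) = -36 + 9 \left(-13591\right) = -36 - 122319 = -122355$)
$s{\left(M \right)} = \frac{51}{2} + \frac{M}{2}$ ($s{\left(M \right)} = \frac{M}{2 M \frac{1}{51 + M}} = M \frac{51 + M}{2 M} = \frac{51}{2} + \frac{M}{2}$)
$\frac{C}{37725} + \frac{s{\left(176 \right)}}{14317} = - \frac{122355}{37725} + \frac{\frac{51}{2} + \frac{1}{2} \cdot 176}{14317} = \left(-122355\right) \frac{1}{37725} + \left(\frac{51}{2} + 88\right) \frac{1}{14317} = - \frac{8157}{2515} + \frac{227}{2} \cdot \frac{1}{14317} = - \frac{8157}{2515} + \frac{227}{28634} = - \frac{232996633}{72014510}$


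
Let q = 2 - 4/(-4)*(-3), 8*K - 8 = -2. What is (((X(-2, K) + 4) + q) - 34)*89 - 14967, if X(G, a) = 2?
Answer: -17548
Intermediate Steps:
K = ¾ (K = 1 + (⅛)*(-2) = 1 - ¼ = ¾ ≈ 0.75000)
q = -1 (q = 2 - 4*(-¼)*(-3) = 2 + 1*(-3) = 2 - 3 = -1)
(((X(-2, K) + 4) + q) - 34)*89 - 14967 = (((2 + 4) - 1) - 34)*89 - 14967 = ((6 - 1) - 34)*89 - 14967 = (5 - 34)*89 - 14967 = -29*89 - 14967 = -2581 - 14967 = -17548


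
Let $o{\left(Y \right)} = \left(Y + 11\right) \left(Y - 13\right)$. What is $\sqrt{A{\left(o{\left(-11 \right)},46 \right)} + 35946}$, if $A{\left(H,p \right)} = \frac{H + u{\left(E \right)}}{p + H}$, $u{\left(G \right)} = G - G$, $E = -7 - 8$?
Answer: $3 \sqrt{3994} \approx 189.59$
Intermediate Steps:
$E = -15$ ($E = -7 - 8 = -15$)
$o{\left(Y \right)} = \left(-13 + Y\right) \left(11 + Y\right)$ ($o{\left(Y \right)} = \left(11 + Y\right) \left(-13 + Y\right) = \left(-13 + Y\right) \left(11 + Y\right)$)
$u{\left(G \right)} = 0$
$A{\left(H,p \right)} = \frac{H}{H + p}$ ($A{\left(H,p \right)} = \frac{H + 0}{p + H} = \frac{H}{H + p}$)
$\sqrt{A{\left(o{\left(-11 \right)},46 \right)} + 35946} = \sqrt{\frac{-143 + \left(-11\right)^{2} - -22}{\left(-143 + \left(-11\right)^{2} - -22\right) + 46} + 35946} = \sqrt{\frac{-143 + 121 + 22}{\left(-143 + 121 + 22\right) + 46} + 35946} = \sqrt{\frac{0}{0 + 46} + 35946} = \sqrt{\frac{0}{46} + 35946} = \sqrt{0 \cdot \frac{1}{46} + 35946} = \sqrt{0 + 35946} = \sqrt{35946} = 3 \sqrt{3994}$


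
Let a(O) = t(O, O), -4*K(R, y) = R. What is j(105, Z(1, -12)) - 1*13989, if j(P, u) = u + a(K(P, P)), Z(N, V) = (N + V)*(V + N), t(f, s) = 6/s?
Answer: -485388/35 ≈ -13868.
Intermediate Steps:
K(R, y) = -R/4
Z(N, V) = (N + V)**2 (Z(N, V) = (N + V)*(N + V) = (N + V)**2)
a(O) = 6/O
j(P, u) = u - 24/P (j(P, u) = u + 6/((-P/4)) = u + 6*(-4/P) = u - 24/P)
j(105, Z(1, -12)) - 1*13989 = ((1 - 12)**2 - 24/105) - 1*13989 = ((-11)**2 - 24*1/105) - 13989 = (121 - 8/35) - 13989 = 4227/35 - 13989 = -485388/35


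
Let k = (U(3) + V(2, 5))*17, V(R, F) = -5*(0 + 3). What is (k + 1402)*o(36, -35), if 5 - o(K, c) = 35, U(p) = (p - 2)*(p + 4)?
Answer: -37980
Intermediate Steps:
U(p) = (-2 + p)*(4 + p)
o(K, c) = -30 (o(K, c) = 5 - 1*35 = 5 - 35 = -30)
V(R, F) = -15 (V(R, F) = -5*3 = -15)
k = -136 (k = ((-8 + 3² + 2*3) - 15)*17 = ((-8 + 9 + 6) - 15)*17 = (7 - 15)*17 = -8*17 = -136)
(k + 1402)*o(36, -35) = (-136 + 1402)*(-30) = 1266*(-30) = -37980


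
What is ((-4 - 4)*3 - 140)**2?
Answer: 26896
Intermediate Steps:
((-4 - 4)*3 - 140)**2 = (-8*3 - 140)**2 = (-24 - 140)**2 = (-164)**2 = 26896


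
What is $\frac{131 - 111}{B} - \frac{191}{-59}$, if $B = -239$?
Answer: $\frac{44469}{14101} \approx 3.1536$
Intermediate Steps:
$\frac{131 - 111}{B} - \frac{191}{-59} = \frac{131 - 111}{-239} - \frac{191}{-59} = 20 \left(- \frac{1}{239}\right) - - \frac{191}{59} = - \frac{20}{239} + \frac{191}{59} = \frac{44469}{14101}$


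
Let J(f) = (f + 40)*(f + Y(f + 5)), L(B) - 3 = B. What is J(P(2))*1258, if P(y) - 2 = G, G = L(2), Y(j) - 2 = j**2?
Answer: 9046278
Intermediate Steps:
L(B) = 3 + B
Y(j) = 2 + j**2
G = 5 (G = 3 + 2 = 5)
P(y) = 7 (P(y) = 2 + 5 = 7)
J(f) = (40 + f)*(2 + f + (5 + f)**2) (J(f) = (f + 40)*(f + (2 + (f + 5)**2)) = (40 + f)*(f + (2 + (5 + f)**2)) = (40 + f)*(2 + f + (5 + f)**2))
J(P(2))*1258 = (1080 + 7**3 + 51*7**2 + 467*7)*1258 = (1080 + 343 + 51*49 + 3269)*1258 = (1080 + 343 + 2499 + 3269)*1258 = 7191*1258 = 9046278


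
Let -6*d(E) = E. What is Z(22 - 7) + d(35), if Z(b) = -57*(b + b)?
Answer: -10295/6 ≈ -1715.8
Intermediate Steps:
Z(b) = -114*b
d(E) = -E/6
Z(22 - 7) + d(35) = -114*(22 - 7) - ⅙*35 = -114*15 - 35/6 = -1710 - 35/6 = -10295/6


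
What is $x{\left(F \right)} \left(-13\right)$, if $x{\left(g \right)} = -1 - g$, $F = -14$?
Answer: $-169$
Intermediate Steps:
$x{\left(F \right)} \left(-13\right) = \left(-1 - -14\right) \left(-13\right) = \left(-1 + 14\right) \left(-13\right) = 13 \left(-13\right) = -169$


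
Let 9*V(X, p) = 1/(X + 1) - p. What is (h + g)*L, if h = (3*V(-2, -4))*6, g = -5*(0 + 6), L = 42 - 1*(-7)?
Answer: -1176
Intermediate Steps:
L = 49 (L = 42 + 7 = 49)
V(X, p) = -p/9 + 1/(9*(1 + X)) (V(X, p) = (1/(X + 1) - p)/9 = (1/(1 + X) - p)/9 = -p/9 + 1/(9*(1 + X)))
g = -30 (g = -5*6 = -30)
h = 6 (h = (3*((1 - 1*(-4) - 1*(-2)*(-4))/(9*(1 - 2))))*6 = (3*((⅑)*(1 + 4 - 8)/(-1)))*6 = (3*((⅑)*(-1)*(-3)))*6 = (3*(⅓))*6 = 1*6 = 6)
(h + g)*L = (6 - 30)*49 = -24*49 = -1176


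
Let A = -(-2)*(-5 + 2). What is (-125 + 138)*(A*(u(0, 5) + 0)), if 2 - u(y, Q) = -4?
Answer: -468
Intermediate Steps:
u(y, Q) = 6 (u(y, Q) = 2 - 1*(-4) = 2 + 4 = 6)
A = -6 (A = -(-2)*(-3) = -2*3 = -6)
(-125 + 138)*(A*(u(0, 5) + 0)) = (-125 + 138)*(-6*(6 + 0)) = 13*(-6*6) = 13*(-36) = -468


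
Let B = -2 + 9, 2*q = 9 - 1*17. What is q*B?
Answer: -28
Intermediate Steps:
q = -4 (q = (9 - 1*17)/2 = (9 - 17)/2 = (1/2)*(-8) = -4)
B = 7
q*B = -4*7 = -28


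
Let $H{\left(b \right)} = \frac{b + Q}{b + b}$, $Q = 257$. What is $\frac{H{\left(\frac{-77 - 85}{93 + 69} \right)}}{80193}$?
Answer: $- \frac{128}{80193} \approx -0.0015961$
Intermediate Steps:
$H{\left(b \right)} = \frac{257 + b}{2 b}$ ($H{\left(b \right)} = \frac{b + 257}{b + b} = \frac{257 + b}{2 b}$)
$\frac{H{\left(\frac{-77 - 85}{93 + 69} \right)}}{80193} = \frac{\frac{1}{2} \frac{1}{\left(-77 - 85\right) \frac{1}{93 + 69}} \left(257 + \frac{-77 - 85}{93 + 69}\right)}{80193} = \frac{257 - \frac{162}{162}}{2 \left(- \frac{162}{162}\right)} \frac{1}{80193} = \frac{257 - 1}{2 \left(\left(-162\right) \frac{1}{162}\right)} \frac{1}{80193} = \frac{257 - 1}{2 \left(-1\right)} \frac{1}{80193} = \frac{1}{2} \left(-1\right) 256 \cdot \frac{1}{80193} = \left(-128\right) \frac{1}{80193} = - \frac{128}{80193}$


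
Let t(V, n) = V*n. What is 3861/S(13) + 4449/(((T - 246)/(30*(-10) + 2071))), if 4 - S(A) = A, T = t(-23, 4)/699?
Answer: -797336265/24578 ≈ -32441.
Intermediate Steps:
T = -92/699 (T = -23*4/699 = -92*1/699 = -92/699 ≈ -0.13162)
S(A) = 4 - A
3861/S(13) + 4449/(((T - 246)/(30*(-10) + 2071))) = 3861/(4 - 1*13) + 4449/(((-92/699 - 246)/(30*(-10) + 2071))) = 3861/(4 - 13) + 4449/((-172046/(699*(-300 + 2071)))) = 3861/(-9) + 4449/((-172046/699/1771)) = 3861*(-⅑) + 4449/((-172046/699*1/1771)) = -429 + 4449/(-24578/176847) = -429 + 4449*(-176847/24578) = -429 - 786792303/24578 = -797336265/24578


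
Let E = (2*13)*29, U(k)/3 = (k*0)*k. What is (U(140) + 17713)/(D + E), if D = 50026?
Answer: 17713/50780 ≈ 0.34882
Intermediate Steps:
U(k) = 0 (U(k) = 3*((k*0)*k) = 3*(0*k) = 3*0 = 0)
E = 754 (E = 26*29 = 754)
(U(140) + 17713)/(D + E) = (0 + 17713)/(50026 + 754) = 17713/50780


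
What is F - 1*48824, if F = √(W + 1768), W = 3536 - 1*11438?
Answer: -48824 + I*√6134 ≈ -48824.0 + 78.32*I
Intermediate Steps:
W = -7902 (W = 3536 - 11438 = -7902)
F = I*√6134 (F = √(-7902 + 1768) = √(-6134) = I*√6134 ≈ 78.32*I)
F - 1*48824 = I*√6134 - 1*48824 = I*√6134 - 48824 = -48824 + I*√6134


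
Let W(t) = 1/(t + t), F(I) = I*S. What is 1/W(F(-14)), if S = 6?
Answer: -168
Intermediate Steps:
F(I) = 6*I (F(I) = I*6 = 6*I)
W(t) = 1/(2*t)
1/W(F(-14)) = 1/(1/(2*((6*(-14))))) = 1/((½)/(-84)) = 1/((½)*(-1/84)) = 1/(-1/168) = -168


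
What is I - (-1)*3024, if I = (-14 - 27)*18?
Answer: 2286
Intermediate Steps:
I = -738 (I = -41*18 = -738)
I - (-1)*3024 = -738 - (-1)*3024 = -738 - 1*(-3024) = -738 + 3024 = 2286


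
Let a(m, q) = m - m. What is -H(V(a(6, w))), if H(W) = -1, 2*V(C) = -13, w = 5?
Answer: 1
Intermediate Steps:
a(m, q) = 0
V(C) = -13/2 (V(C) = (½)*(-13) = -13/2)
-H(V(a(6, w))) = -1*(-1) = 1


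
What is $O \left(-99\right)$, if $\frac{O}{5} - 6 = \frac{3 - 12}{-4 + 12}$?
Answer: $- \frac{19305}{8} \approx -2413.1$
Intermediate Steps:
$O = \frac{195}{8}$ ($O = 30 + 5 \frac{3 - 12}{-4 + 12} = 30 + 5 \left(- \frac{9}{8}\right) = 30 - \frac{45}{8} = \frac{195}{8} \approx 24.375$)
$O \left(-99\right) = \frac{195}{8} \left(-99\right) = - \frac{19305}{8}$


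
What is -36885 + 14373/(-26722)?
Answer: -985655343/26722 ≈ -36886.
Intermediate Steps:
-36885 + 14373/(-26722) = -36885 + 14373*(-1/26722) = -36885 - 14373/26722 = -985655343/26722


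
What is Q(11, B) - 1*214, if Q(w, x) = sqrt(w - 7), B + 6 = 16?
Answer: -212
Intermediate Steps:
B = 10 (B = -6 + 16 = 10)
Q(w, x) = sqrt(-7 + w)
Q(11, B) - 1*214 = sqrt(-7 + 11) - 1*214 = sqrt(4) - 214 = 2 - 214 = -212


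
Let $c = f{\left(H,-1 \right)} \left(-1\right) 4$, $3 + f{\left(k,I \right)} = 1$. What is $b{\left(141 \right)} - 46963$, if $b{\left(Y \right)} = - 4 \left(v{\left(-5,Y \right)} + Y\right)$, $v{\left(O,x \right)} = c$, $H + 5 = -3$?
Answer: $-47559$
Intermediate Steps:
$H = -8$ ($H = -5 - 3 = -8$)
$f{\left(k,I \right)} = -2$ ($f{\left(k,I \right)} = -3 + 1 = -2$)
$c = 8$ ($c = \left(-2\right) \left(-1\right) 4 = 2 \cdot 4 = 8$)
$v{\left(O,x \right)} = 8$
$b{\left(Y \right)} = -32 - 4 Y$ ($b{\left(Y \right)} = - 4 \left(8 + Y\right) = -32 - 4 Y$)
$b{\left(141 \right)} - 46963 = \left(-32 - 564\right) - 46963 = -596 - 46963 = -47559$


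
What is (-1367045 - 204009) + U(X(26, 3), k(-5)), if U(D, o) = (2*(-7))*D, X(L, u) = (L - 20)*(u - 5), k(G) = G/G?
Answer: -1570886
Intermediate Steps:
k(G) = 1
X(L, u) = (-20 + L)*(-5 + u)
U(D, o) = -14*D
(-1367045 - 204009) + U(X(26, 3), k(-5)) = (-1367045 - 204009) - 14*(100 - 20*3 - 5*26 + 26*3) = -1571054 - 14*(100 - 60 - 130 + 78) = -1571054 - 14*(-12) = -1571054 + 168 = -1570886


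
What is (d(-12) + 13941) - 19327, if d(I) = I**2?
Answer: -5242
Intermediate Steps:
(d(-12) + 13941) - 19327 = ((-12)**2 + 13941) - 19327 = (144 + 13941) - 19327 = 14085 - 19327 = -5242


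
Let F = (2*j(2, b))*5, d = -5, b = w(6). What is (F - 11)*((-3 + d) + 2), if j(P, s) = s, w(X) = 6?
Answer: -294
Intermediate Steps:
b = 6
F = 60 (F = (2*6)*5 = 12*5 = 60)
(F - 11)*((-3 + d) + 2) = (60 - 11)*((-3 - 5) + 2) = 49*(-8 + 2) = 49*(-6) = -294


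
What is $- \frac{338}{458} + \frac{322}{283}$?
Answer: $\frac{25911}{64807} \approx 0.39982$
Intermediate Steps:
$- \frac{338}{458} + \frac{322}{283} = \left(-338\right) \frac{1}{458} + 322 \cdot \frac{1}{283} = - \frac{169}{229} + \frac{322}{283} = \frac{25911}{64807}$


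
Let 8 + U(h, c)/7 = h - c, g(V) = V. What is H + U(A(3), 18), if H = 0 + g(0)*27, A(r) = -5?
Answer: -217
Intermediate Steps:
U(h, c) = -56 - 7*c + 7*h (U(h, c) = -56 + 7*(h - c) = -56 + (-7*c + 7*h) = -56 - 7*c + 7*h)
H = 0 (H = 0 + 0*27 = 0 + 0 = 0)
H + U(A(3), 18) = 0 + (-56 - 7*18 + 7*(-5)) = 0 + (-56 - 126 - 35) = 0 - 217 = -217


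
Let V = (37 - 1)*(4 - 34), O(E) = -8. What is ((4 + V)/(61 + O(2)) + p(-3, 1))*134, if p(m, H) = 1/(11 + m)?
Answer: -573185/212 ≈ -2703.7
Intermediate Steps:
V = -1080 (V = 36*(-30) = -1080)
((4 + V)/(61 + O(2)) + p(-3, 1))*134 = ((4 - 1080)/(61 - 8) + 1/(11 - 3))*134 = (-1076/53 + 1/8)*134 = -8555/424*134 = -573185/212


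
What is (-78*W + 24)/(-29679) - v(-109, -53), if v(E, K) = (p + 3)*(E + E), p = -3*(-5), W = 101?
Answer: 38822750/9893 ≈ 3924.3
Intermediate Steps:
p = 15
v(E, K) = 36*E (v(E, K) = (15 + 3)*(E + E) = 18*(2*E) = 36*E)
(-78*W + 24)/(-29679) - v(-109, -53) = (-78*101 + 24)/(-29679) - 36*(-109) = (-7878 + 24)*(-1/29679) - 1*(-3924) = -7854*(-1/29679) + 3924 = 2618/9893 + 3924 = 38822750/9893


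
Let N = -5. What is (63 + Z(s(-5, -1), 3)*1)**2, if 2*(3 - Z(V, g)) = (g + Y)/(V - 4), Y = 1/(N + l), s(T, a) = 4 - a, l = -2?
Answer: 204304/49 ≈ 4169.5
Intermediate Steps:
Y = -1/7 (Y = 1/(-5 - 2) = 1/(-7) = -1/7 ≈ -0.14286)
Z(V, g) = 3 - (-1/7 + g)/(2*(-4 + V)) (Z(V, g) = 3 - (g - 1/7)/(2*(V - 4)) = 3 - (-1/7 + g)/(2*(-4 + V)))
(63 + Z(s(-5, -1), 3)*1)**2 = (63 + ((-167 - 7*3 + 42*(4 - 1*(-1)))/(14*(-4 + (4 - 1*(-1)))))*1)**2 = (63 + ((-167 - 21 + 42*(4 + 1))/(14*(-4 + (4 + 1))))*1)**2 = (63 + ((-167 - 21 + 42*5)/(14*(-4 + 5)))*1)**2 = (63 + ((1/14)*(-167 - 21 + 210)/1)*1)**2 = (63 + ((1/14)*1*22)*1)**2 = (63 + (11/7)*1)**2 = (63 + 11/7)**2 = (452/7)**2 = 204304/49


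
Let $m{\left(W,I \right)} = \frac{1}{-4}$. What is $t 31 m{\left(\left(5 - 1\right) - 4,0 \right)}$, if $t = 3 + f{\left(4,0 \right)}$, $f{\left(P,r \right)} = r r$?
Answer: $- \frac{93}{4} \approx -23.25$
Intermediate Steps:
$f{\left(P,r \right)} = r^{2}$
$m{\left(W,I \right)} = - \frac{1}{4}$
$t = 3$ ($t = 3 + 0^{2} = 3 + 0 = 3$)
$t 31 m{\left(\left(5 - 1\right) - 4,0 \right)} = 3 \cdot 31 \left(- \frac{1}{4}\right) = 93 \left(- \frac{1}{4}\right) = - \frac{93}{4}$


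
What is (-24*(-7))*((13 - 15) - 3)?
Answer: -840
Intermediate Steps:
(-24*(-7))*((13 - 15) - 3) = 168*(-2 - 3) = 168*(-5) = -840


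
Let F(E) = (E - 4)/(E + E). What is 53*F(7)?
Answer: 159/14 ≈ 11.357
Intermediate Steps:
F(E) = (-4 + E)/(2*E) (F(E) = (-4 + E)/((2*E)) = (-4 + E)*(1/(2*E)) = (-4 + E)/(2*E))
53*F(7) = 53*((1/2)*(-4 + 7)/7) = 53*((1/2)*(1/7)*3) = 53*(3/14) = 159/14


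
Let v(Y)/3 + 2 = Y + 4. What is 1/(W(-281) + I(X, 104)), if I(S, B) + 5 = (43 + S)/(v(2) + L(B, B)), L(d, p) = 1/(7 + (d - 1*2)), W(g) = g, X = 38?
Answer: -1309/365545 ≈ -0.0035810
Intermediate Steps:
v(Y) = 6 + 3*Y (v(Y) = -6 + 3*(Y + 4) = -6 + 3*(4 + Y) = -6 + (12 + 3*Y) = 6 + 3*Y)
L(d, p) = 1/(5 + d) (L(d, p) = 1/(7 + (d - 2)) = 1/(7 + (-2 + d)) = 1/(5 + d))
I(S, B) = -5 + (43 + S)/(12 + 1/(5 + B)) (I(S, B) = -5 + (43 + S)/((6 + 3*2) + 1/(5 + B)) = -5 + (43 + S)/((6 + 6) + 1/(5 + B)) = -5 + (43 + S)/(12 + 1/(5 + B)))
1/(W(-281) + I(X, 104)) = 1/(-281 + (-5 - (5 + 104)*(17 - 1*38))/(61 + 12*104)) = 1/(-281 + (-5 - 1*109*(17 - 38))/(61 + 1248)) = 1/(-281 + (-5 - 1*109*(-21))/1309) = 1/(-281 + (-5 + 2289)/1309) = 1/(-281 + (1/1309)*2284) = 1/(-281 + 2284/1309) = 1/(-365545/1309) = -1309/365545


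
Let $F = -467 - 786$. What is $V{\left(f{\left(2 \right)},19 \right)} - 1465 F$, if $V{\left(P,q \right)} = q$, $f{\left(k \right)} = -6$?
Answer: $1835664$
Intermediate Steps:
$F = -1253$ ($F = -467 - 786 = -1253$)
$V{\left(f{\left(2 \right)},19 \right)} - 1465 F = 19 - -1835645 = 19 + 1835645 = 1835664$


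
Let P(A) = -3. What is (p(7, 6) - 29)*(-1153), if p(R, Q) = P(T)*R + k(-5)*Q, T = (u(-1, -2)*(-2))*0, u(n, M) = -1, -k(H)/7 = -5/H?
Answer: 106076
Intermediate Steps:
k(H) = 35/H (k(H) = -(-35)/H = 35/H)
T = 0 (T = -1*(-2)*0 = 2*0 = 0)
p(R, Q) = -7*Q - 3*R (p(R, Q) = -3*R + (35/(-5))*Q = -3*R + (35*(-⅕))*Q = -3*R - 7*Q = -7*Q - 3*R)
(p(7, 6) - 29)*(-1153) = ((-7*6 - 3*7) - 29)*(-1153) = ((-42 - 21) - 29)*(-1153) = (-63 - 29)*(-1153) = -92*(-1153) = 106076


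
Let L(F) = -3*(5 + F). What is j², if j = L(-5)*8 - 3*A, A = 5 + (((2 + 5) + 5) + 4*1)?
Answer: 3969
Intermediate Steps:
L(F) = -15 - 3*F
A = 21 (A = 5 + ((7 + 5) + 4) = 5 + (12 + 4) = 5 + 16 = 21)
j = -63 (j = (-15 - 3*(-5))*8 - 3*21 = (-15 + 15)*8 - 63 = 0*8 - 63 = 0 - 63 = -63)
j² = (-63)² = 3969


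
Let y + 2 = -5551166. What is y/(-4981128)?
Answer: 693896/622641 ≈ 1.1144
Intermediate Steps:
y = -5551168 (y = -2 - 5551166 = -5551168)
y/(-4981128) = -5551168/(-4981128) = -5551168*(-1/4981128) = 693896/622641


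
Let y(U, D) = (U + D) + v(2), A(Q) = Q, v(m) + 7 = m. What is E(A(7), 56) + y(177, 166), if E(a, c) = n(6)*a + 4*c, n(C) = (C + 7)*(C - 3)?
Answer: 835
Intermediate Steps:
v(m) = -7 + m
n(C) = (-3 + C)*(7 + C) (n(C) = (7 + C)*(-3 + C) = (-3 + C)*(7 + C))
E(a, c) = 4*c + 39*a (E(a, c) = (-21 + 6² + 4*6)*a + 4*c = (-21 + 36 + 24)*a + 4*c = 39*a + 4*c = 4*c + 39*a)
y(U, D) = -5 + D + U (y(U, D) = (U + D) + (-7 + 2) = (D + U) - 5 = -5 + D + U)
E(A(7), 56) + y(177, 166) = (4*56 + 39*7) + (-5 + 166 + 177) = (224 + 273) + 338 = 497 + 338 = 835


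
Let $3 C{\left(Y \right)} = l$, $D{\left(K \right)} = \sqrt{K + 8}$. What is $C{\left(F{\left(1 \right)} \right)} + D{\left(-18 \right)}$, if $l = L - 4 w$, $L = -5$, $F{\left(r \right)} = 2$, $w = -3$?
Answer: $\frac{7}{3} + i \sqrt{10} \approx 2.3333 + 3.1623 i$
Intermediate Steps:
$D{\left(K \right)} = \sqrt{8 + K}$
$l = 7$ ($l = -5 - -12 = -5 + 12 = 7$)
$C{\left(Y \right)} = \frac{7}{3}$ ($C{\left(Y \right)} = \frac{1}{3} \cdot 7 = \frac{7}{3}$)
$C{\left(F{\left(1 \right)} \right)} + D{\left(-18 \right)} = \frac{7}{3} + \sqrt{8 - 18} = \frac{7}{3} + \sqrt{-10} = \frac{7}{3} + i \sqrt{10}$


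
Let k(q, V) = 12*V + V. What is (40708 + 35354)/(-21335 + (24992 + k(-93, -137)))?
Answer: 5433/134 ≈ 40.545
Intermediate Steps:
k(q, V) = 13*V
(40708 + 35354)/(-21335 + (24992 + k(-93, -137))) = (40708 + 35354)/(-21335 + (24992 + 13*(-137))) = 76062/(-21335 + (24992 - 1781)) = 76062/(-21335 + 23211) = 76062/1876 = 76062*(1/1876) = 5433/134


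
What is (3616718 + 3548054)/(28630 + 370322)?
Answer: 1791193/99738 ≈ 17.959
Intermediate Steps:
(3616718 + 3548054)/(28630 + 370322) = 7164772/398952 = 7164772*(1/398952) = 1791193/99738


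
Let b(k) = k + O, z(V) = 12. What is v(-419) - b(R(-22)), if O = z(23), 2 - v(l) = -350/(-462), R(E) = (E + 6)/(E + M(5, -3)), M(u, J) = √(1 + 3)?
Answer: -1907/165 ≈ -11.558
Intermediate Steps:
M(u, J) = 2 (M(u, J) = √4 = 2)
R(E) = (6 + E)/(2 + E) (R(E) = (E + 6)/(E + 2) = (6 + E)/(2 + E))
v(l) = 41/33 (v(l) = 2 - (-350)/(-462) = 2 - (-350)*(-1)/462 = 2 - 1*25/33 = 2 - 25/33 = 41/33)
O = 12
b(k) = 12 + k (b(k) = k + 12 = 12 + k)
v(-419) - b(R(-22)) = 41/33 - (12 + (6 - 22)/(2 - 22)) = 41/33 - (12 - 16/(-20)) = 41/33 - (12 - 1/20*(-16)) = 41/33 - (12 + ⅘) = 41/33 - 1*64/5 = 41/33 - 64/5 = -1907/165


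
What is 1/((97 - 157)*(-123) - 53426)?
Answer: -1/46046 ≈ -2.1717e-5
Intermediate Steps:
1/((97 - 157)*(-123) - 53426) = 1/(-60*(-123) - 53426) = 1/(7380 - 53426) = 1/(-46046) = -1/46046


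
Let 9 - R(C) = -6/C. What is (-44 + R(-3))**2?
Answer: 1369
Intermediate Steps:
R(C) = 9 + 6/C (R(C) = 9 - (-6)/C = 9 + 6/C)
(-44 + R(-3))**2 = (-44 + (9 + 6/(-3)))**2 = (-44 + (9 + 6*(-1/3)))**2 = (-44 + (9 - 2))**2 = (-44 + 7)**2 = (-37)**2 = 1369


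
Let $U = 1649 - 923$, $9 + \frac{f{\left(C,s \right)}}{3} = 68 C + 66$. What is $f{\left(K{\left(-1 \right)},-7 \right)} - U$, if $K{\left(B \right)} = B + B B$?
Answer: $-555$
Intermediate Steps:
$K{\left(B \right)} = B + B^{2}$
$f{\left(C,s \right)} = 171 + 204 C$ ($f{\left(C,s \right)} = -27 + 3 \left(68 C + 66\right) = -27 + 3 \left(66 + 68 C\right) = -27 + \left(198 + 204 C\right) = 171 + 204 C$)
$U = 726$
$f{\left(K{\left(-1 \right)},-7 \right)} - U = \left(171 + 204 \left(- (1 - 1)\right)\right) - 726 = \left(171 + 204 \left(\left(-1\right) 0\right)\right) - 726 = \left(171 + 204 \cdot 0\right) - 726 = \left(171 + 0\right) - 726 = 171 - 726 = -555$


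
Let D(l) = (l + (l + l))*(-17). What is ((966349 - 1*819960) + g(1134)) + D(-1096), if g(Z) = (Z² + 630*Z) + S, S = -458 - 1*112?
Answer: 2202091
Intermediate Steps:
S = -570 (S = -458 - 112 = -570)
g(Z) = -570 + Z² + 630*Z (g(Z) = (Z² + 630*Z) - 570 = -570 + Z² + 630*Z)
D(l) = -51*l (D(l) = (l + 2*l)*(-17) = (3*l)*(-17) = -51*l)
((966349 - 1*819960) + g(1134)) + D(-1096) = ((966349 - 1*819960) + (-570 + 1134² + 630*1134)) - 51*(-1096) = ((966349 - 819960) + (-570 + 1285956 + 714420)) + 55896 = (146389 + 1999806) + 55896 = 2146195 + 55896 = 2202091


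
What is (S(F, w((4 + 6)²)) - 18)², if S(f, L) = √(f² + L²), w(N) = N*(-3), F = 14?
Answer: 90520 - 72*√22549 ≈ 79708.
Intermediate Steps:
w(N) = -3*N
S(f, L) = √(L² + f²)
(S(F, w((4 + 6)²)) - 18)² = (√((-3*(4 + 6)²)² + 14²) - 18)² = (√((-3*10²)² + 196) - 18)² = (√((-3*100)² + 196) - 18)² = (√((-300)² + 196) - 18)² = (√(90000 + 196) - 18)² = (√90196 - 18)² = (2*√22549 - 18)² = (-18 + 2*√22549)²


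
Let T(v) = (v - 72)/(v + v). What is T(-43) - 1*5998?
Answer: -515713/86 ≈ -5996.7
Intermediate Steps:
T(v) = (-72 + v)/(2*v) (T(v) = (-72 + v)/((2*v)) = (-72 + v)*(1/(2*v)) = (-72 + v)/(2*v))
T(-43) - 1*5998 = (½)*(-72 - 43)/(-43) - 1*5998 = (½)*(-1/43)*(-115) - 5998 = 115/86 - 5998 = -515713/86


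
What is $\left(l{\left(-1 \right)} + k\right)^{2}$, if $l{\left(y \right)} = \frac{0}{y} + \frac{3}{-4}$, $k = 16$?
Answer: $\frac{3721}{16} \approx 232.56$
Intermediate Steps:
$l{\left(y \right)} = - \frac{3}{4}$ ($l{\left(y \right)} = 0 + 3 \left(- \frac{1}{4}\right) = 0 - \frac{3}{4} = - \frac{3}{4}$)
$\left(l{\left(-1 \right)} + k\right)^{2} = \left(- \frac{3}{4} + 16\right)^{2} = \left(\frac{61}{4}\right)^{2} = \frac{3721}{16}$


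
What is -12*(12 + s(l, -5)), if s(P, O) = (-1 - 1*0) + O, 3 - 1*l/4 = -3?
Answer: -72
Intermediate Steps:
l = 24 (l = 12 - 4*(-3) = 12 + 12 = 24)
s(P, O) = -1 + O (s(P, O) = (-1 + 0) + O = -1 + O)
-12*(12 + s(l, -5)) = -12*(12 + (-1 - 5)) = -12*(12 - 6) = -12*6 = -72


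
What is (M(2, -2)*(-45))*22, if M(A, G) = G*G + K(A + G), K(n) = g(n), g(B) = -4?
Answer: 0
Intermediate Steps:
K(n) = -4
M(A, G) = -4 + G² (M(A, G) = G*G - 4 = G² - 4 = -4 + G²)
(M(2, -2)*(-45))*22 = ((-4 + (-2)²)*(-45))*22 = ((-4 + 4)*(-45))*22 = (0*(-45))*22 = 0*22 = 0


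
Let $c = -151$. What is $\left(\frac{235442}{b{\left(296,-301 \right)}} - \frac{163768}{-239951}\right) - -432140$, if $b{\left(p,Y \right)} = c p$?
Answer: $\frac{2317293729644313}{5362424948} \approx 4.3214 \cdot 10^{5}$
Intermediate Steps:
$b{\left(p,Y \right)} = - 151 p$
$\left(\frac{235442}{b{\left(296,-301 \right)}} - \frac{163768}{-239951}\right) - -432140 = \left(\frac{235442}{\left(-151\right) 296} - \frac{163768}{-239951}\right) - -432140 = \left(\frac{235442}{-44696} - - \frac{163768}{239951}\right) + 432140 = \left(235442 \left(- \frac{1}{44696}\right) + \frac{163768}{239951}\right) + 432140 = \left(- \frac{117721}{22348} + \frac{163768}{239951}\right) + 432140 = - \frac{24587384407}{5362424948} + 432140 = \frac{2317293729644313}{5362424948}$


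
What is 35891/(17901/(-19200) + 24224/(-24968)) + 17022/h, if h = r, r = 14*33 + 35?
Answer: -355653018061246/18887096879 ≈ -18830.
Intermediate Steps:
r = 497 (r = 462 + 35 = 497)
h = 497
35891/(17901/(-19200) + 24224/(-24968)) + 17022/h = 35891/(17901/(-19200) + 24224/(-24968)) + 17022/497 = 35891/(17901*(-1/19200) + 24224*(-1/24968)) + 17022*(1/497) = 35891/(-5967/6400 - 3028/3121) + 17022/497 = 35891/(-38002207/19974400) + 17022/497 = 35891*(-19974400/38002207) + 17022/497 = -716901190400/38002207 + 17022/497 = -355653018061246/18887096879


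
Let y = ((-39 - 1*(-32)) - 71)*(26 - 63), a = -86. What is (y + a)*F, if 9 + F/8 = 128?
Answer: 2665600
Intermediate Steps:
F = 952 (F = -72 + 8*128 = -72 + 1024 = 952)
y = 2886 (y = ((-39 + 32) - 71)*(-37) = (-7 - 71)*(-37) = -78*(-37) = 2886)
(y + a)*F = (2886 - 86)*952 = 2800*952 = 2665600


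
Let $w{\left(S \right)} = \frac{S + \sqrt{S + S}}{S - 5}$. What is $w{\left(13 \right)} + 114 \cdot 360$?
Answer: $\frac{328333}{8} + \frac{\sqrt{26}}{8} \approx 41042.0$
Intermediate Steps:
$w{\left(S \right)} = \frac{S + \sqrt{2} \sqrt{S}}{-5 + S}$ ($w{\left(S \right)} = \frac{S + \sqrt{2 S}}{-5 + S} = \frac{S + \sqrt{2} \sqrt{S}}{-5 + S}$)
$w{\left(13 \right)} + 114 \cdot 360 = \frac{13 + \sqrt{2} \sqrt{13}}{-5 + 13} + 114 \cdot 360 = \frac{13 + \sqrt{26}}{8} + 41040 = \left(\frac{13}{8} + \frac{\sqrt{26}}{8}\right) + 41040 = \frac{328333}{8} + \frac{\sqrt{26}}{8}$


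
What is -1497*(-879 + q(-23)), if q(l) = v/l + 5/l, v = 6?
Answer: 30281316/23 ≈ 1.3166e+6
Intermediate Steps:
q(l) = 11/l (q(l) = 6/l + 5/l = 11/l)
-1497*(-879 + q(-23)) = -1497*(-879 + 11/(-23)) = -1497*(-879 + 11*(-1/23)) = -1497*(-879 - 11/23) = -1497*(-20228/23) = 30281316/23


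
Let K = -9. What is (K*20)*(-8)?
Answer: 1440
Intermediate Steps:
(K*20)*(-8) = -9*20*(-8) = -180*(-8) = 1440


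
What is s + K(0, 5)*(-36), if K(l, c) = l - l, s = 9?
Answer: 9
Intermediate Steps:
K(l, c) = 0
s + K(0, 5)*(-36) = 9 + 0*(-36) = 9 + 0 = 9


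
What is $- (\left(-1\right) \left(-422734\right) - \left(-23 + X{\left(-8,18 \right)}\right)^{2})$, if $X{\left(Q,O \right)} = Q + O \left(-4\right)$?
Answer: $-412125$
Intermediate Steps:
$X{\left(Q,O \right)} = Q - 4 O$
$- (\left(-1\right) \left(-422734\right) - \left(-23 + X{\left(-8,18 \right)}\right)^{2}) = - (\left(-1\right) \left(-422734\right) - \left(-23 - 80\right)^{2}) = - (422734 - \left(-23 - 80\right)^{2}) = - (422734 - \left(-103\right)^{2}) = - (422734 - 10609) = \left(-1\right) 412125 = -412125$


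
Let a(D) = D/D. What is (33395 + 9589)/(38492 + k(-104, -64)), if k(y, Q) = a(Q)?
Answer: 4776/4277 ≈ 1.1167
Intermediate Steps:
a(D) = 1
k(y, Q) = 1
(33395 + 9589)/(38492 + k(-104, -64)) = (33395 + 9589)/(38492 + 1) = 42984/38493 = 42984*(1/38493) = 4776/4277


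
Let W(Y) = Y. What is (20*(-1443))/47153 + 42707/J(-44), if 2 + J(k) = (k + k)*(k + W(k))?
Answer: 255761293/52151218 ≈ 4.9042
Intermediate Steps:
J(k) = -2 + 4*k² (J(k) = -2 + (k + k)*(k + k) = -2 + (2*k)*(2*k) = -2 + 4*k²)
(20*(-1443))/47153 + 42707/J(-44) = (20*(-1443))/47153 + 42707/(-2 + 4*(-44)²) = -28860*1/47153 + 42707/(-2 + 4*1936) = -28860/47153 + 42707/(-2 + 7744) = -28860/47153 + 42707/7742 = -28860/47153 + 42707*(1/7742) = -28860/47153 + 6101/1106 = 255761293/52151218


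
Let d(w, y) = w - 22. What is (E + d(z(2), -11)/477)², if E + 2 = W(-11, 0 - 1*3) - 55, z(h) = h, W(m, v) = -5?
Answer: 875804836/227529 ≈ 3849.2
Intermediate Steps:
d(w, y) = -22 + w
E = -62 (E = -2 + (-5 - 55) = -2 - 60 = -62)
(E + d(z(2), -11)/477)² = (-62 + (-22 + 2)/477)² = (-62 - 20*1/477)² = (-62 - 20/477)² = (-29594/477)² = 875804836/227529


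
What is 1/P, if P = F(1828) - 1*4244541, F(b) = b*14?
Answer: -1/4218949 ≈ -2.3703e-7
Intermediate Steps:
F(b) = 14*b
P = -4218949 (P = 14*1828 - 1*4244541 = 25592 - 4244541 = -4218949)
1/P = 1/(-4218949) = -1/4218949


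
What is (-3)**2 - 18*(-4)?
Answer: 81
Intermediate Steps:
(-3)**2 - 18*(-4) = 9 + 72 = 81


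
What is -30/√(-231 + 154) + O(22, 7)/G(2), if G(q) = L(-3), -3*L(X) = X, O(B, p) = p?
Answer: 7 + 30*I*√77/77 ≈ 7.0 + 3.4188*I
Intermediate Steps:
L(X) = -X/3
G(q) = 1 (G(q) = -⅓*(-3) = 1)
-30/√(-231 + 154) + O(22, 7)/G(2) = -30/√(-231 + 154) + 7/1 = -30*(-I*√77/77) + 7*1 = -30*(-I*√77/77) + 7 = -(-30)*I*√77/77 + 7 = 30*I*√77/77 + 7 = 7 + 30*I*√77/77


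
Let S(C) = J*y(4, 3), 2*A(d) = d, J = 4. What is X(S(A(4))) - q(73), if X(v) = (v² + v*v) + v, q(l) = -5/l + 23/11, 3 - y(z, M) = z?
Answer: 20860/803 ≈ 25.978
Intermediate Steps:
y(z, M) = 3 - z
q(l) = 23/11 - 5/l (q(l) = -5/l + 23*(1/11) = -5/l + 23/11 = 23/11 - 5/l)
A(d) = d/2
S(C) = -4 (S(C) = 4*(3 - 1*4) = 4*(3 - 4) = 4*(-1) = -4)
X(v) = v + 2*v² (X(v) = (v² + v²) + v = 2*v² + v = v + 2*v²)
X(S(A(4))) - q(73) = -4*(1 + 2*(-4)) - (23/11 - 5/73) = -4*(1 - 8) - (23/11 - 5*1/73) = -4*(-7) - (23/11 - 5/73) = 28 - 1*1624/803 = 28 - 1624/803 = 20860/803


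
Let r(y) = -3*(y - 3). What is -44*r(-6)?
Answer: -1188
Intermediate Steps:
r(y) = 9 - 3*y (r(y) = -3*(-3 + y) = 9 - 3*y)
-44*r(-6) = -44*(9 - 3*(-6)) = -44*(9 + 18) = -44*27 = -1188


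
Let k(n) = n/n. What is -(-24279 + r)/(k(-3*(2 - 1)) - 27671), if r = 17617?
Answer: -3331/13835 ≈ -0.24077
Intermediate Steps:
k(n) = 1
-(-24279 + r)/(k(-3*(2 - 1)) - 27671) = -(-24279 + 17617)/(1 - 27671) = -(-6662)/(-27670) = -(-6662)*(-1)/27670 = -1*3331/13835 = -3331/13835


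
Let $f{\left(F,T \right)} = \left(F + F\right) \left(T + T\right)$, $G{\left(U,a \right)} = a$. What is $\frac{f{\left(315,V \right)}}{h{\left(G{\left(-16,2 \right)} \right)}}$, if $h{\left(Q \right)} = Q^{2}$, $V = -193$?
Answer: $-60795$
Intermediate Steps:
$f{\left(F,T \right)} = 4 F T$ ($f{\left(F,T \right)} = 2 F 2 T = 4 F T$)
$\frac{f{\left(315,V \right)}}{h{\left(G{\left(-16,2 \right)} \right)}} = \frac{4 \cdot 315 \left(-193\right)}{2^{2}} = - \frac{243180}{4} = \left(-243180\right) \frac{1}{4} = -60795$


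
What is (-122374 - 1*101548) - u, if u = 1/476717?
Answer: -106747424075/476717 ≈ -2.2392e+5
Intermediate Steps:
u = 1/476717 ≈ 2.0977e-6
(-122374 - 1*101548) - u = (-122374 - 1*101548) - 1*1/476717 = (-122374 - 101548) - 1/476717 = -223922 - 1/476717 = -106747424075/476717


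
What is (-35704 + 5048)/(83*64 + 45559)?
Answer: -30656/50871 ≈ -0.60262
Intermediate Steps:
(-35704 + 5048)/(83*64 + 45559) = -30656/(5312 + 45559) = -30656/50871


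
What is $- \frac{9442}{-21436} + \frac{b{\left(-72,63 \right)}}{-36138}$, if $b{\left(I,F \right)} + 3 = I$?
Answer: $\frac{14284279}{32277257} \approx 0.44255$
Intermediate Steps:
$b{\left(I,F \right)} = -3 + I$
$- \frac{9442}{-21436} + \frac{b{\left(-72,63 \right)}}{-36138} = - \frac{9442}{-21436} + \frac{-3 - 72}{-36138} = \left(-9442\right) \left(- \frac{1}{21436}\right) - - \frac{25}{12046} = \frac{4721}{10718} + \frac{25}{12046} = \frac{14284279}{32277257}$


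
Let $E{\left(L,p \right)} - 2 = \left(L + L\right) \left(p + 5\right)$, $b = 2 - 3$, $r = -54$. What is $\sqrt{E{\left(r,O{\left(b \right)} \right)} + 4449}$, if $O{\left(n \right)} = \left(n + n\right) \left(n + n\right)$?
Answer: $7 \sqrt{71} \approx 58.983$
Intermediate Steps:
$b = -1$
$O{\left(n \right)} = 4 n^{2}$ ($O{\left(n \right)} = 2 n 2 n = 4 n^{2}$)
$E{\left(L,p \right)} = 2 + 2 L \left(5 + p\right)$ ($E{\left(L,p \right)} = 2 + \left(L + L\right) \left(p + 5\right) = 2 + 2 L \left(5 + p\right)$)
$\sqrt{E{\left(r,O{\left(b \right)} \right)} + 4449} = \sqrt{\left(2 + 10 \left(-54\right) + 2 \left(-54\right) 4 \left(-1\right)^{2}\right) + 4449} = \sqrt{\left(2 - 540 + 2 \left(-54\right) 4 \cdot 1\right) + 4449} = \sqrt{\left(2 - 540 + 2 \left(-54\right) 4\right) + 4449} = \sqrt{\left(2 - 540 - 432\right) + 4449} = \sqrt{-970 + 4449} = \sqrt{3479} = 7 \sqrt{71}$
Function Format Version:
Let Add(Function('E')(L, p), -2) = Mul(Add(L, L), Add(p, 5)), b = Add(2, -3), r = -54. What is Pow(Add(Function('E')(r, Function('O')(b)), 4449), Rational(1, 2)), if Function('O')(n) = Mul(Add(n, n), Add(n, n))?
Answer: Mul(7, Pow(71, Rational(1, 2))) ≈ 58.983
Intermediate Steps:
b = -1
Function('O')(n) = Mul(4, Pow(n, 2)) (Function('O')(n) = Mul(Mul(2, n), Mul(2, n)) = Mul(4, Pow(n, 2)))
Function('E')(L, p) = Add(2, Mul(2, L, Add(5, p))) (Function('E')(L, p) = Add(2, Mul(Add(L, L), Add(p, 5))) = Add(2, Mul(Mul(2, L), Add(5, p))) = Add(2, Mul(2, L, Add(5, p))))
Pow(Add(Function('E')(r, Function('O')(b)), 4449), Rational(1, 2)) = Pow(Add(Add(2, Mul(10, -54), Mul(2, -54, Mul(4, Pow(-1, 2)))), 4449), Rational(1, 2)) = Pow(Add(Add(2, -540, Mul(2, -54, Mul(4, 1))), 4449), Rational(1, 2)) = Pow(Add(Add(2, -540, Mul(2, -54, 4)), 4449), Rational(1, 2)) = Pow(Add(Add(2, -540, -432), 4449), Rational(1, 2)) = Pow(Add(-970, 4449), Rational(1, 2)) = Pow(3479, Rational(1, 2)) = Mul(7, Pow(71, Rational(1, 2)))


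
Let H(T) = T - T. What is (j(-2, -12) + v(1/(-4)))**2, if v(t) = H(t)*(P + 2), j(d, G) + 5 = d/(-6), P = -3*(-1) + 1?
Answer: 196/9 ≈ 21.778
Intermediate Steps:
H(T) = 0
P = 4 (P = 3 + 1 = 4)
j(d, G) = -5 - d/6 (j(d, G) = -5 + d/(-6) = -5 + d*(-1/6) = -5 - d/6)
v(t) = 0 (v(t) = 0*(4 + 2) = 0*6 = 0)
(j(-2, -12) + v(1/(-4)))**2 = ((-5 - 1/6*(-2)) + 0)**2 = ((-5 + 1/3) + 0)**2 = (-14/3 + 0)**2 = (-14/3)**2 = 196/9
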